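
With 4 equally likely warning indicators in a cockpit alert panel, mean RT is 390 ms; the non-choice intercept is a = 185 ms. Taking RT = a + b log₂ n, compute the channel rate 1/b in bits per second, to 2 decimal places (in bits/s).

9.76 bits/s

b = (390 − 185)/log₂ 4 = 205/2 = 102.500 ms per bit = 0.10250 s/bit; the reciprocal is 9.756 bits/s.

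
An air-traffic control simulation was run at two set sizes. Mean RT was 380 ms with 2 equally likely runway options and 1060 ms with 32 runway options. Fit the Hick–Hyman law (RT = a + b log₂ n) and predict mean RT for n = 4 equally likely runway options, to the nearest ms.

With log₂ n on the abscissa the relation is linear; from the two conditions:
  b = (1060 − 380) / (log₂ 32 − log₂ 2) = 680 / (5 − 1) = 170 ms/bit
  a = 380 − 170 × 1 = 210 ms
Then RT(4) = 210 + 170 × log₂ 4 = 210 + 170 × 2 ≈ 550.000 ms.

550 ms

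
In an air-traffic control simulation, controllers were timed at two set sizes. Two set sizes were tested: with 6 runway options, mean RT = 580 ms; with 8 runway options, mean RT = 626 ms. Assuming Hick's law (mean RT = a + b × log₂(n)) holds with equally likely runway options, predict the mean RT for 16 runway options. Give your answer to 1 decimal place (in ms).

With log₂ n on the abscissa the relation is linear; from the two conditions:
  b = (626 − 580) / (log₂ 8 − log₂ 6) = 46 / (3 − 2.5850) = 110.833 ms/bit
  a = 580 − 110.833 × 2.5850 = 293.500 ms
Then RT(16) = 293.500 + 110.833 × log₂ 16 = 293.500 + 110.833 × 4 ≈ 736.833 ms.

736.8 ms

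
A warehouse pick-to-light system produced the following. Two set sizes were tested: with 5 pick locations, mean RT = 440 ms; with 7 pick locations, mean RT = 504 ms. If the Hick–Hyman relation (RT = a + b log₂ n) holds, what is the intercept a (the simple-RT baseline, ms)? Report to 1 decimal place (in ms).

133.9 ms

The slope on a log₂ axis is (504 − 440) / (2.8074 − 2.3219) = 131.843 ms/bit.
a = RT₁ − b·log₂ n₁ = 440 − 131.843 × 2.3219 = 133.871 ms.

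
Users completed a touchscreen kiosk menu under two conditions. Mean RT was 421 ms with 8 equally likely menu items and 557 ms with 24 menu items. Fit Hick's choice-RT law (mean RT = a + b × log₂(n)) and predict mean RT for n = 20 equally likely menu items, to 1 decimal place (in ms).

RT is linear in log₂ n, so two points fix the line:
  b = (557 − 421) / (log₂ 24 − log₂ 8) = 136 / (4.5850 − 3) = 85.806 ms/bit
  a = 421 − 85.806 × 3 = 163.581 ms
Then RT(20) = 163.581 + 85.806 × log₂ 20 = 163.581 + 85.806 × 4.3219 ≈ 534.430 ms.

534.4 ms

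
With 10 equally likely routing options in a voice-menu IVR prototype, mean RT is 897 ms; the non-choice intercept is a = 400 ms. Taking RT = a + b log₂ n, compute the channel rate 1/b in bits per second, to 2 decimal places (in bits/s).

6.68 bits/s

Choice component = 897 − 400 = 497 ms over log₂(10) = 3.3219 bits.
b = 497 / 3.3219 = 149.612 ms/bit, so 1/b = 6.684 bits/s.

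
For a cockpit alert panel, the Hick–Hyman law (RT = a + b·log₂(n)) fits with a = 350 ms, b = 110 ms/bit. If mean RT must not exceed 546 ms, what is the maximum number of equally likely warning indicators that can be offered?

3

Set 350 + 110·log₂ n ≤ 546 → log₂ n ≤ (546 − 350)/110 = 1.7818.
So n ≤ 2^1.7818 = 3.439; the largest integer n is 3.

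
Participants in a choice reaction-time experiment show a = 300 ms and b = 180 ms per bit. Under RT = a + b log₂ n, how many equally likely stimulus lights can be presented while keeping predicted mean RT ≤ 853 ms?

8

180·log₂ n ≤ 853 − 300 = 553, giving log₂ n ≤ 3.0722 and n ≤ 8.411. The largest whole number is 8.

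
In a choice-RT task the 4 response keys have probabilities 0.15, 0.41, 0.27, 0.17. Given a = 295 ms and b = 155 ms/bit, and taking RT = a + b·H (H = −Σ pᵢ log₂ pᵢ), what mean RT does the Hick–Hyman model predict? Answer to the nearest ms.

H = 0.15·log₂(1/0.15) + 0.41·log₂(1/0.41) + 0.27·log₂(1/0.27) + 0.17·log₂(1/0.17) = 1.8825 bits.
RT = 295 + 155 × 1.8825 = 586.79 ms.

587 ms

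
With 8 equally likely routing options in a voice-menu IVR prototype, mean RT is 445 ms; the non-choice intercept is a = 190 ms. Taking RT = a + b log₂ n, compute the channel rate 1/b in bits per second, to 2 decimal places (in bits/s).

b = (445 − 190)/log₂ 8 = 255/3 = 85.000 ms per bit = 0.08500 s/bit; the reciprocal is 11.765 bits/s.

11.76 bits/s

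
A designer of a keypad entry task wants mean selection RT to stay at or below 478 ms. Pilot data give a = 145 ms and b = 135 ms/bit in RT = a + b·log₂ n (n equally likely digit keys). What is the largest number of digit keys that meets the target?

Information budget: (478 − 145)/135 = 2.4667 bits, so n ≤ 2^2.4667 = 5.528 → at most 5.

5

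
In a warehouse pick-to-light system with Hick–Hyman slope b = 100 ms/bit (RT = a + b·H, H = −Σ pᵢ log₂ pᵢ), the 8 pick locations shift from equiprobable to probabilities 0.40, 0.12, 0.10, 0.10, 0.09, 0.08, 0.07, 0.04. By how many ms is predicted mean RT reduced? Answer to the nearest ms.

The RT saving is b·ΔH. Equiprobable H₀ = log₂(8) = 3.0000 bits; with the given probabilities H = 2.6187 bits.
b·(H₀ − H) = 100 × (3.0000 − 2.6187) = 38.13 ms.

38 ms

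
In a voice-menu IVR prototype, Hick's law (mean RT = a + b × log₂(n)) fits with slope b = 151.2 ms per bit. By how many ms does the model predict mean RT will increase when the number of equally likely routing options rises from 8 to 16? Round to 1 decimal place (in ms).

The intercept a cancels: ΔRT = b·(log₂ n₂ − log₂ n₁) = b·log₂(n₂/n₁).
log₂(16) − log₂(8) = log₂(16/8) = log₂(2) = 1.
ΔRT = 151.2 × 1.0000 = 151.200 ms.

151.2 ms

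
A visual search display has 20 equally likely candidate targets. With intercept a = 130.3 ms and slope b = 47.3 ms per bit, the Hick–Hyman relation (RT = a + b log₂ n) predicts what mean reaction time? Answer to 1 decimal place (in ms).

334.7 ms

log₂(20) = 4.3219 bits, so RT = 130.3 + 47.3 × 4.3219 ≈ 334.727 ms.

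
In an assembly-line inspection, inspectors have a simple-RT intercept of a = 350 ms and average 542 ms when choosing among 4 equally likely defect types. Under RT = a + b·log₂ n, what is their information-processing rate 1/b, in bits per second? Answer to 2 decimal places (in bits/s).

Choice component = 542 − 350 = 192 ms over log₂(4) = 2 bits.
b = 192 / 2 = 96.000 ms/bit, so 1/b = 10.417 bits/s.

10.42 bits/s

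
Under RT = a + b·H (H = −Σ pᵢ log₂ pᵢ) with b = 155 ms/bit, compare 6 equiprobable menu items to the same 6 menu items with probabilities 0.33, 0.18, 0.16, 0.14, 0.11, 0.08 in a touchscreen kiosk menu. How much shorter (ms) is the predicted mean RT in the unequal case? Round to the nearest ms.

23 ms

The RT saving is b·ΔH. Equiprobable H₀ = log₂(6) = 2.5850 bits; with the given probabilities H = 2.4351 bits.
b·(H₀ − H) = 155 × (2.5850 − 2.4351) = 23.24 ms.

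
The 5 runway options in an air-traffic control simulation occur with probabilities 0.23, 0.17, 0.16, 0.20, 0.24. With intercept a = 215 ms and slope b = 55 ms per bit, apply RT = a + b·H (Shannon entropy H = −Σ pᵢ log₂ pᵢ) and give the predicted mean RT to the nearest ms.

Entropy contributions −pᵢ log₂ pᵢ: 0.4877, 0.4346, 0.4230, 0.4644, 0.4941; sum H = 2.3038 bits.
RT = a + bH = 215 + 55·2.3038 = 341.71 ms.

342 ms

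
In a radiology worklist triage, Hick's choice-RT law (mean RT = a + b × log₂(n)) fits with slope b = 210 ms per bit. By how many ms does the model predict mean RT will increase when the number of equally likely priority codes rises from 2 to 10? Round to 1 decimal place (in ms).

The intercept a cancels: ΔRT = b·(log₂ n₂ − log₂ n₁) = b·log₂(n₂/n₁).
log₂(10) − log₂(2) = 3.3219 − 1 = 2.3219.
ΔRT = 210 × 2.3219 = 487.605 ms.

487.6 ms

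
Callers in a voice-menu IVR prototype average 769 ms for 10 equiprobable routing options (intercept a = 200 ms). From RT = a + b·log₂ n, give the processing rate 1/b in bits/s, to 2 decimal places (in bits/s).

5.84 bits/s

Choice component = 769 − 200 = 569 ms over log₂(10) = 3.3219 bits.
b = 569 / 3.3219 = 171.286 ms/bit, so 1/b = 5.838 bits/s.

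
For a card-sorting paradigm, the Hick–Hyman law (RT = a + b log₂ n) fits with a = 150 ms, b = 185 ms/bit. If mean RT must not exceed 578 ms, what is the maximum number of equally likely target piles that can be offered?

4

185·log₂ n ≤ 578 − 150 = 428, giving log₂ n ≤ 2.3135 and n ≤ 4.971. The largest whole number is 4.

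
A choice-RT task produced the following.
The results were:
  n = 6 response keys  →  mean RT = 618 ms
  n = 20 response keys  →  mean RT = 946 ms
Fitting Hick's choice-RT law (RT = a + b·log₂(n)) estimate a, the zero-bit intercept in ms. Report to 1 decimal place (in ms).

b = (RT₂ − RT₁)/(log₂ n₂ − log₂ n₁) = (946 − 618)/(4.3219 − 2.5850) = 188.835 ms/bit.
a = RT₁ − b·log₂ n₁ = 618 − 188.835 × 2.5850 = 129.868 ms.

129.9 ms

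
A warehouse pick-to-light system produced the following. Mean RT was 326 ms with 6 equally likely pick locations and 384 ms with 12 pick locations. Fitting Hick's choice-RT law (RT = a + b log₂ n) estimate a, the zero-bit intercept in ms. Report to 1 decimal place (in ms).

176.1 ms

b = (RT₂ − RT₁)/(log₂ n₂ − log₂ n₁) = (384 − 326)/(3.5850 − 2.5850) = 58.000 ms/bit.
Intercept: a = 326 − 58.000·log₂(6) = 176.072 ms.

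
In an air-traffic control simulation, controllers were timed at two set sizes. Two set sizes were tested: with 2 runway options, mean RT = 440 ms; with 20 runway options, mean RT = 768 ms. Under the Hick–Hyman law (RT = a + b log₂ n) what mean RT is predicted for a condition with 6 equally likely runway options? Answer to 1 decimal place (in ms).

596.5 ms

Fit slope and intercept:
  b = (768 − 440) / (log₂ 20 − log₂ 2) = 328 / (4.3219 − 1) = 98.738 ms/bit
  a = 440 − 98.738 × 1 = 341.262 ms
Then RT(6) = 341.262 + 98.738 × log₂ 6 = 341.262 + 98.738 × 2.5850 ≈ 596.496 ms.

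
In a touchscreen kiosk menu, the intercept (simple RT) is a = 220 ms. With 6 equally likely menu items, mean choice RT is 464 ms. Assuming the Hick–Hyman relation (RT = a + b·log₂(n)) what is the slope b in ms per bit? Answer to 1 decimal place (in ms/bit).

94.4 ms/bit

b = (464 − 220) / log₂(6) = 244 / 2.5850 = 94.392 ms/bit.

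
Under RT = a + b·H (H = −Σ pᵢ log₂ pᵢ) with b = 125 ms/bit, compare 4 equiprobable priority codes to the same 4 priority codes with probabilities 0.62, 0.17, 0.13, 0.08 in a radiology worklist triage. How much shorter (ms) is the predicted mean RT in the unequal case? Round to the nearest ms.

Equiprobable entropy H₀ = log₂ 4 = 2.0000 bits.
Skewed entropy H = −Σ pᵢ log₂ pᵢ = 1.5363 bits.
ΔRT = b·(H₀ − H) = 125 × 0.4637 = 57.96 ms.

58 ms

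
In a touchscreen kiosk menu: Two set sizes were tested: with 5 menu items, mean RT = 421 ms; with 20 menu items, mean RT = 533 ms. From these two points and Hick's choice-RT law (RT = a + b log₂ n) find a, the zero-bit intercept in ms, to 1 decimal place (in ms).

291.0 ms

b = (RT₂ − RT₁)/(log₂ n₂ − log₂ n₁) = (533 − 421)/(4.3219 − 2.3219) = 56.000 ms/bit.
a = RT₁ − b·log₂ n₁ = 421 − 56.000 × 2.3219 = 290.972 ms.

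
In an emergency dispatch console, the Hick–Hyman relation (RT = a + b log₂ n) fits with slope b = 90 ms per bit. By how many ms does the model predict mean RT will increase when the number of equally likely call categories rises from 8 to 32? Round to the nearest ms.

180 ms

ΔRT = (a + b log₂ n₂) − (a + b log₂ n₁) = b·(log₂ n₂ − log₂ n₁).
log₂(32) − log₂(8) = log₂(32/8) = log₂(4) = 2.
ΔRT = 90 × 2.0000 = 180.000 ms.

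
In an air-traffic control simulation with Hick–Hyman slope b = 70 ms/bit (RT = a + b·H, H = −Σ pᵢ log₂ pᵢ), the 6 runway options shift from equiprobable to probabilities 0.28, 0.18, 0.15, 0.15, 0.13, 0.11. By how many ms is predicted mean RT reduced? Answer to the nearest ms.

The RT saving is b·ΔH. Equiprobable H₀ = log₂(6) = 2.5850 bits; with the given probabilities H = 2.5135 bits.
b·(H₀ − H) = 70 × (2.5850 − 2.5135) = 5.00 ms.

5 ms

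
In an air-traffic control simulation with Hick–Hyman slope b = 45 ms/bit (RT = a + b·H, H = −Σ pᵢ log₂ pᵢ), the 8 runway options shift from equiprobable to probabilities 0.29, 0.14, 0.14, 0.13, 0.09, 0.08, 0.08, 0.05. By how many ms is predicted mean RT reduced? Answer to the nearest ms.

Equiprobable entropy H₀ = log₂ 8 = 3.0000 bits.
Skewed entropy H = −Σ pᵢ log₂ pᵢ = 2.8065 bits.
ΔRT = b·(H₀ − H) = 45 × 0.1935 = 8.71 ms.

9 ms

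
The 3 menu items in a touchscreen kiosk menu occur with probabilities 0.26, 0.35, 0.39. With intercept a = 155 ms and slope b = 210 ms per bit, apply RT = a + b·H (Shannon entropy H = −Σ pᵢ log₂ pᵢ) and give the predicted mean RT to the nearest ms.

Entropy contributions −pᵢ log₂ pᵢ: 0.5053, 0.5301, 0.5298; sum H = 1.5652 bits.
RT = a + bH = 155 + 210·1.5652 = 483.69 ms.

484 ms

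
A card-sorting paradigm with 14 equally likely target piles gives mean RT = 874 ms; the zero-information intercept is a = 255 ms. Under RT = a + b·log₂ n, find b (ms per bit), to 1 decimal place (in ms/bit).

162.6 ms/bit

b = (874 − 255) / log₂(14) = 619 / 3.8074 = 162.580 ms/bit.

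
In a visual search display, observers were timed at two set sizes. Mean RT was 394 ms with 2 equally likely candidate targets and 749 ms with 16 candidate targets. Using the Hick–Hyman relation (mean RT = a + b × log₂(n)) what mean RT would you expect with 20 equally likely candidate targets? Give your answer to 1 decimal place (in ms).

787.1 ms

Fit slope and intercept:
  b = (749 − 394) / (log₂ 16 − log₂ 2) = 355 / (4 − 1) = 118.333 ms/bit
  a = 394 − 118.333 × 1 = 275.667 ms
Then RT(20) = 275.667 + 118.333 × log₂ 20 = 275.667 + 118.333 × 4.3219 ≈ 787.095 ms.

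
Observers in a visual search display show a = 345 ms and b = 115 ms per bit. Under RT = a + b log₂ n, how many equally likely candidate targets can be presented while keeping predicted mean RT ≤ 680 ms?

7

Information budget: (680 − 345)/115 = 2.9130 bits, so n ≤ 2^2.9130 = 7.532 → at most 7.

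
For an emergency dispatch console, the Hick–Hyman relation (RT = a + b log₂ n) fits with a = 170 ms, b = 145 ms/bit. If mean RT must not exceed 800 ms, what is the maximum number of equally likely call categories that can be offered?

20

Set 170 + 145·log₂ n ≤ 800 → log₂ n ≤ (800 − 170)/145 = 4.3448.
So n ≤ 2^4.3448 = 20.320; the largest integer n is 20.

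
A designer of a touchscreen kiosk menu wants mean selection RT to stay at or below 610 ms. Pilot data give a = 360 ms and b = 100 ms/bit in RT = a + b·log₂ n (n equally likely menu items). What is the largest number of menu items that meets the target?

100·log₂ n ≤ 610 − 360 = 250, giving log₂ n ≤ 2.5000 and n ≤ 5.657. The largest whole number is 5.

5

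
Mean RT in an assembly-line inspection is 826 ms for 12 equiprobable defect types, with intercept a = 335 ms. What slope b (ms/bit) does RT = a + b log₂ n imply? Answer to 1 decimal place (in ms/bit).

12 alternatives carry log₂ 12 = 3.5850 bits; the choice cost is 826 − 335 = 491 ms, so b = 491/3.5850 = 136.961 ms/bit.

137.0 ms/bit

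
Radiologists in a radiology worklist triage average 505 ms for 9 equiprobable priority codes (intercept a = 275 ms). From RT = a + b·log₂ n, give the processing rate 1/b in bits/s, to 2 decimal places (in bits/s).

13.78 bits/s

Choice component = 505 − 275 = 230 ms over log₂(9) = 3.1699 bits.
b = 230 / 3.1699 = 72.557 ms/bit, so 1/b = 13.782 bits/s.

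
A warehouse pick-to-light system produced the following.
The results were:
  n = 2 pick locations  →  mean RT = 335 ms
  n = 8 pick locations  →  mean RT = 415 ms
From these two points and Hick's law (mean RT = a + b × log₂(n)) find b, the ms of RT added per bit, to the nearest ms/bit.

40 ms/bit

Slope: b = (415 − 335) / (log₂ 8 − log₂ 2) = 80/2.0000 = 40 ms/bit.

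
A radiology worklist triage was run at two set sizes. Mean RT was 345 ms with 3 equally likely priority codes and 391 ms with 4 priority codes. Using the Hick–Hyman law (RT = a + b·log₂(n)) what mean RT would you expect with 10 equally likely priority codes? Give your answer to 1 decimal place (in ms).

With log₂ n on the abscissa the relation is linear; from the two conditions:
  b = (391 − 345) / (log₂ 4 − log₂ 3) = 46 / (2 − 1.5850) = 110.833 ms/bit
  a = 345 − 110.833 × 1.5850 = 169.333 ms
Then RT(10) = 169.333 + 110.833 × log₂ 10 = 169.333 + 110.833 × 3.3219 ≈ 537.514 ms.

537.5 ms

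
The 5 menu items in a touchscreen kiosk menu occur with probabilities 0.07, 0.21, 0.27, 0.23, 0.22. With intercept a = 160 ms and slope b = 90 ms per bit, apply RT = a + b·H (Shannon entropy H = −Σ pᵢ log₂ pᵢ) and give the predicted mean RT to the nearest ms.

Entropy contributions −pᵢ log₂ pᵢ: 0.2686, 0.4728, 0.5100, 0.4877, 0.4806; sum H = 2.2196 bits.
RT = a + bH = 160 + 90·2.2196 = 359.77 ms.

360 ms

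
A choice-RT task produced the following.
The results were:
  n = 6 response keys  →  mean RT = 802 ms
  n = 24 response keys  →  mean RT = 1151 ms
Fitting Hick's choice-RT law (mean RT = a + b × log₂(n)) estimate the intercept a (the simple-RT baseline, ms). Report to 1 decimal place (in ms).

350.9 ms

Slope: b = (1151 − 802) / (log₂ 24 − log₂ 6) = 349/2.0000 = 174.500 ms/bit.
a = RT₁ − b·log₂ n₁ = 802 − 174.500 × 2.5850 = 350.924 ms.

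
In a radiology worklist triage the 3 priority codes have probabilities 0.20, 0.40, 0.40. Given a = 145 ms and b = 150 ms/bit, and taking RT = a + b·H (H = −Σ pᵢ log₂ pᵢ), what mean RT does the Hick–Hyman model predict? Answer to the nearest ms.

Entropy contributions −pᵢ log₂ pᵢ: 0.4644, 0.5288, 0.5288; sum H = 1.5219 bits.
RT = a + bH = 145 + 150·1.5219 = 373.29 ms.

373 ms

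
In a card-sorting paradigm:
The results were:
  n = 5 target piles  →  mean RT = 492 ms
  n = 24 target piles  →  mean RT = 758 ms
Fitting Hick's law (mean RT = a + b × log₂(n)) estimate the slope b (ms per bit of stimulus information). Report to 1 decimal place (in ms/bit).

Slope: b = (758 − 492) / (log₂ 24 − log₂ 5) = 266/2.2630 = 117.541 ms/bit.

117.5 ms/bit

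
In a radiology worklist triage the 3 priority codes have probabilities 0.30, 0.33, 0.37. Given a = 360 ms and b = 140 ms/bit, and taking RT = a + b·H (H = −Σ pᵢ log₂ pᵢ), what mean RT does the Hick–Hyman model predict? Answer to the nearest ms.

581 ms

Entropy contributions −pᵢ log₂ pᵢ: 0.5211, 0.5278, 0.5307; sum H = 1.5796 bits.
RT = a + bH = 360 + 140·1.5796 = 581.15 ms.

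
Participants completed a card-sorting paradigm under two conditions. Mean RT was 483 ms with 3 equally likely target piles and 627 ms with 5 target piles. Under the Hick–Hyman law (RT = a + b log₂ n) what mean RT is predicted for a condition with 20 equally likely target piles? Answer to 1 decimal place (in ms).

With log₂ n on the abscissa the relation is linear; from the two conditions:
  b = (627 − 483) / (log₂ 5 − log₂ 3) = 144 / (2.3219 − 1.5850) = 195.396 ms/bit
  a = 483 − 195.396 × 1.5850 = 173.305 ms
Then RT(20) = 173.305 + 195.396 × log₂ 20 = 173.305 + 195.396 × 4.3219 ≈ 1017.792 ms.

1017.8 ms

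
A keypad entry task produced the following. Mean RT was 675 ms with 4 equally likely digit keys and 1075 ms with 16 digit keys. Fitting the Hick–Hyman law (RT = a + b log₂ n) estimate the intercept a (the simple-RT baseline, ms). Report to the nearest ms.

b = (RT₂ − RT₁)/(log₂ n₂ − log₂ n₁) = (1075 − 675)/(4 − 2) = 200 ms/bit.
Intercept: a = 675 − 200·log₂(4) = 275.000 ms.

275 ms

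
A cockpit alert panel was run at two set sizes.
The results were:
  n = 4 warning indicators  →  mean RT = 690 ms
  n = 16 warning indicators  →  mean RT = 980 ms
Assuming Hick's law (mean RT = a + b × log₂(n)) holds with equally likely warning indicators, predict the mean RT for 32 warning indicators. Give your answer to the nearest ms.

RT is linear in log₂ n, so two points fix the line:
  b = (980 − 690) / (log₂ 16 − log₂ 4) = 290 / (4 − 2) = 145 ms/bit
  a = 690 − 145 × 2 = 400 ms
Then RT(32) = 400 + 145 × log₂ 32 = 400 + 145 × 5 ≈ 1125.000 ms.

1125 ms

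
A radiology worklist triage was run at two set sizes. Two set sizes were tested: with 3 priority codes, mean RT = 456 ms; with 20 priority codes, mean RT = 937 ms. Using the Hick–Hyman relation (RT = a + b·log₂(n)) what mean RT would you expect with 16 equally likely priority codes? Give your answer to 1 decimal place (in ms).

With log₂ n on the abscissa the relation is linear; from the two conditions:
  b = (937 − 456) / (log₂ 20 − log₂ 3) = 481 / (4.3219 − 1.5850) = 175.742 ms/bit
  a = 456 − 175.742 × 1.5850 = 177.455 ms
Then RT(16) = 177.455 + 175.742 × log₂ 16 = 177.455 + 175.742 × 4 ≈ 880.424 ms.

880.4 ms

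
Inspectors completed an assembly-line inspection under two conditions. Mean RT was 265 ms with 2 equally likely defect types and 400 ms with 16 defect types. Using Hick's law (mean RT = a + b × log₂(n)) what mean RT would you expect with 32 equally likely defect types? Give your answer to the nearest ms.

RT is linear in log₂ n, so two points fix the line:
  b = (400 − 265) / (log₂ 16 − log₂ 2) = 135 / (4 − 1) = 45 ms/bit
  a = 265 − 45 × 1 = 220 ms
Then RT(32) = 220 + 45 × log₂ 32 = 220 + 45 × 5 ≈ 445.000 ms.

445 ms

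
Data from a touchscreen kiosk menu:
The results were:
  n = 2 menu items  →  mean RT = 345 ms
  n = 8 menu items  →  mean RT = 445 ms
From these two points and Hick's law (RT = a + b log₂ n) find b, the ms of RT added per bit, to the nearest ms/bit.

50 ms/bit

b = (RT₂ − RT₁)/(log₂ n₂ − log₂ n₁) = (445 − 345)/(3 − 1) = 50 ms/bit.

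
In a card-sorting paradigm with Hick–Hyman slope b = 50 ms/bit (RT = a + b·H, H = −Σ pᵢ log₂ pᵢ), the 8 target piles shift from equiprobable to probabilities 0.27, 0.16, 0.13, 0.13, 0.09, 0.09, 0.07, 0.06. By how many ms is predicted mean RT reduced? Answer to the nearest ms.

The RT saving is b·ΔH. Equiprobable H₀ = log₂(8) = 3.0000 bits; with the given probabilities H = 2.8357 bits.
b·(H₀ − H) = 50 × (3.0000 − 2.8357) = 8.21 ms.

8 ms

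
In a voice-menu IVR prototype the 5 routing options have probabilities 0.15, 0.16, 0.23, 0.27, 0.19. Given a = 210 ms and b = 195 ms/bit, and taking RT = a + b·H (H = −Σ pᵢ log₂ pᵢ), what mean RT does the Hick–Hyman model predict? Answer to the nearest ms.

Entropy contributions −pᵢ log₂ pᵢ: 0.4105, 0.4230, 0.4877, 0.5100, 0.4552; sum H = 2.2865 bits.
RT = a + bH = 210 + 195·2.2865 = 655.86 ms.

656 ms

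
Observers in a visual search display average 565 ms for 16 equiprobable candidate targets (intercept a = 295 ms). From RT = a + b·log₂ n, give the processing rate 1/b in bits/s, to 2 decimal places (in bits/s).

Choice component = 565 − 295 = 270 ms over log₂(16) = 4 bits.
b = 270 / 4 = 67.500 ms/bit, so 1/b = 14.815 bits/s.

14.81 bits/s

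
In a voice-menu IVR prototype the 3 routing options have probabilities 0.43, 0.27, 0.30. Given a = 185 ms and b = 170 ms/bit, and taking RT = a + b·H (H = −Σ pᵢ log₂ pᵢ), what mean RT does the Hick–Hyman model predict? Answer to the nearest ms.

H = 0.43·log₂(1/0.43) + 0.27·log₂(1/0.27) + 0.30·log₂(1/0.30) = 1.5547 bits.
RT = 185 + 170 × 1.5547 = 449.29 ms.

449 ms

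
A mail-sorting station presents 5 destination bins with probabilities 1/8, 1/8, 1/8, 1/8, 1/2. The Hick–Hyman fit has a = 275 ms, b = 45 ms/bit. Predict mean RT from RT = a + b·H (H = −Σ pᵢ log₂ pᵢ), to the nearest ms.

Each term −pᵢ log₂ pᵢ: 0.125·3 + 0.125·3 + 0.125·3 + 0.125·3 + 0.5·1; summed, H = 2.000 bits.
Mean RT = a + bH = 275 + 45·2.000 = 365.00 ms.

365 ms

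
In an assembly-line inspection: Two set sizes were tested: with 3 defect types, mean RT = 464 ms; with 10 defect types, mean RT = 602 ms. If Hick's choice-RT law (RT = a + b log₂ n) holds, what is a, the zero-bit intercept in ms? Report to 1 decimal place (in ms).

The slope on a log₂ axis is (602 − 464) / (3.3219 − 1.5850) = 79.449 ms/bit.
Intercept: a = 464 − 79.449·log₂(3) = 338.076 ms.

338.1 ms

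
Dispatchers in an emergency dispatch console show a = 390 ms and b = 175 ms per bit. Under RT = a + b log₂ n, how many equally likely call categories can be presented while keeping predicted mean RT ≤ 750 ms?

175·log₂ n ≤ 750 − 390 = 360, giving log₂ n ≤ 2.0571 and n ≤ 4.162. The largest whole number is 4.

4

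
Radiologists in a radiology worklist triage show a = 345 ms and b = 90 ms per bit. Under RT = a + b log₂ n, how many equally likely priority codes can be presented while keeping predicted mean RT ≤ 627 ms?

8

Set 345 + 90·log₂ n ≤ 627 → log₂ n ≤ (627 − 345)/90 = 3.1333.
So n ≤ 2^3.1333 = 8.775; the largest integer n is 8.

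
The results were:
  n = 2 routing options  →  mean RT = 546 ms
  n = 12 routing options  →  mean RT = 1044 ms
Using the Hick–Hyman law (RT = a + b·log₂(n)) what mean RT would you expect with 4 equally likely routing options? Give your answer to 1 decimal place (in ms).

738.7 ms

Solve the two-equation system in a and b:
  b = (1044 − 546) / (log₂ 12 − log₂ 2) = 498 / (3.5850 − 1) = 192.653 ms/bit
  a = 546 − 192.653 × 1 = 353.347 ms
Then RT(4) = 353.347 + 192.653 × log₂ 4 = 353.347 + 192.653 × 2 ≈ 738.653 ms.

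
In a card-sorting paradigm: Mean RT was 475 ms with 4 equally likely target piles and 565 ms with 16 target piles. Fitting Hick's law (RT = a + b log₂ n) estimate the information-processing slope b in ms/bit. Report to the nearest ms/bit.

45 ms/bit

Slope: b = (565 − 475) / (log₂ 16 − log₂ 4) = 90/2.0000 = 45 ms/bit.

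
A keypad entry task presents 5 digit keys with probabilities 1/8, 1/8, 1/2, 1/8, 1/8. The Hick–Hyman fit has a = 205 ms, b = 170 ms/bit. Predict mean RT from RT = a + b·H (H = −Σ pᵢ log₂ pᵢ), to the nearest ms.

Each term −pᵢ log₂ pᵢ: 0.125·3 + 0.125·3 + 0.5·1 + 0.125·3 + 0.125·3; summed, H = 2.000 bits.
Mean RT = a + bH = 205 + 170·2.000 = 545.00 ms.

545 ms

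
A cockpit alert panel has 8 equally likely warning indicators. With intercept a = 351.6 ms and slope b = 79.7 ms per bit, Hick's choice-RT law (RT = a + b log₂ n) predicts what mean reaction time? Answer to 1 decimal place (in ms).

590.7 ms

log₂(8) = 3 bits, so RT = 351.6 + 79.7 × 3 ≈ 590.700 ms.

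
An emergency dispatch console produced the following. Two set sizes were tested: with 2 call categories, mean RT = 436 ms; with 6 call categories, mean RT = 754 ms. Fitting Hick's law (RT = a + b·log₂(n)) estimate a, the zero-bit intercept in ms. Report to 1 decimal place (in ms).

b = (RT₂ − RT₁)/(log₂ n₂ − log₂ n₁) = (754 − 436)/(2.5850 − 1) = 200.636 ms/bit.
a = RT₁ − b·log₂ n₁ = 436 − 200.636 × 1 = 235.364 ms.

235.4 ms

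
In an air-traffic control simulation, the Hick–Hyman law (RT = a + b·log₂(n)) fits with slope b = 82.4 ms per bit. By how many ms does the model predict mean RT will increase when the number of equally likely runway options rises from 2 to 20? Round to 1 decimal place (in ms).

273.7 ms

The intercept a cancels: ΔRT = b·(log₂ n₂ − log₂ n₁) = b·log₂(n₂/n₁).
log₂(20) − log₂(2) = 4.3219 − 1 = 3.3219.
ΔRT = 82.4 × 3.3219 = 273.727 ms.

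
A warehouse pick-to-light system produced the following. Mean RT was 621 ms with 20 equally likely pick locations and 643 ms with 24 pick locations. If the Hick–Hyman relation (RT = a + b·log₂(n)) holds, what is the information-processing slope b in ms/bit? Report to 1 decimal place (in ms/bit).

b = (RT₂ − RT₁)/(log₂ n₂ − log₂ n₁) = (643 − 621)/(4.5850 − 4.3219) = 83.639 ms/bit.

83.6 ms/bit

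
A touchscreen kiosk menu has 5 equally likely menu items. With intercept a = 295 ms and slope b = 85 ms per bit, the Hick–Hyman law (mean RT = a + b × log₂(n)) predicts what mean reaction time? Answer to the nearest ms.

492 ms

log₂(5) = 2.3219 bits, so RT = 295 + 85 × 2.3219 ≈ 492.364 ms.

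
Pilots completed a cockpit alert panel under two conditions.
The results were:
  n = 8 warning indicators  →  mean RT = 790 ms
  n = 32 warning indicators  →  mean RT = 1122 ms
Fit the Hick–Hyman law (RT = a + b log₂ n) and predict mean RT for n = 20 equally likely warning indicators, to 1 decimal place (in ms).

RT is linear in log₂ n, so two points fix the line:
  b = (1122 − 790) / (log₂ 32 − log₂ 8) = 332 / (5 − 3) = 166.000 ms/bit
  a = 790 − 166.000 × 3 = 292.000 ms
Then RT(20) = 292.000 + 166.000 × log₂ 20 = 292.000 + 166.000 × 4.3219 ≈ 1009.440 ms.

1009.4 ms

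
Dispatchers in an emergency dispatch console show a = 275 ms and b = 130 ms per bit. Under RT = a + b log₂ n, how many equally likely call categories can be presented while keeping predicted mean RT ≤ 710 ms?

10

Information budget: (710 − 275)/130 = 3.3462 bits, so n ≤ 2^3.3462 = 10.169 → at most 10.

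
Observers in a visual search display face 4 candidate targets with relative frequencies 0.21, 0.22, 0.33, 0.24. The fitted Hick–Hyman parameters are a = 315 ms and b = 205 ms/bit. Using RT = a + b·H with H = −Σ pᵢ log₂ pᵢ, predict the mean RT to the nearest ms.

720 ms

H = 0.21·log₂(1/0.21) + 0.22·log₂(1/0.22) + 0.33·log₂(1/0.33) + 0.24·log₂(1/0.24) = 1.9754 bits.
RT = 315 + 205 × 1.9754 = 719.95 ms.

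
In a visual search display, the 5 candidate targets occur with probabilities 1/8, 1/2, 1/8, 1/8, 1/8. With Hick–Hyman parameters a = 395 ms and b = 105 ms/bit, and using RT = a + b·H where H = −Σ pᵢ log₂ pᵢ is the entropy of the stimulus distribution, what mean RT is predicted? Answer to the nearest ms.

H = −Σ pᵢ log₂ pᵢ = 0.125·3 + 0.5·1 + 0.125·3 + 0.125·3 + 0.125·3 = 2.000 bits.
RT = 395 + 105 × 2.000 = 605.00 ms.

605 ms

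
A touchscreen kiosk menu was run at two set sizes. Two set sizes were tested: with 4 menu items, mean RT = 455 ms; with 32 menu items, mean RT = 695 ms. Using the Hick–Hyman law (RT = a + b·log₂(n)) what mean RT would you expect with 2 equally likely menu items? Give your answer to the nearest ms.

375 ms

RT is linear in log₂ n, so two points fix the line:
  b = (695 − 455) / (log₂ 32 − log₂ 4) = 240 / (5 − 2) = 80 ms/bit
  a = 455 − 80 × 2 = 295 ms
Then RT(2) = 295 + 80 × log₂ 2 = 295 + 80 × 1 ≈ 375.000 ms.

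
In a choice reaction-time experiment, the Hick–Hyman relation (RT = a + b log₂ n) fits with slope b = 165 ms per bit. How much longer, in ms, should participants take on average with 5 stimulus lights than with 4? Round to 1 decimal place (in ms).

The intercept a cancels: ΔRT = b·(log₂ n₂ − log₂ n₁) = b·log₂(n₂/n₁).
log₂(5) − log₂(4) = 2.3219 − 2 = 0.3219.
ΔRT = 165 × 0.3219 = 53.118 ms.

53.1 ms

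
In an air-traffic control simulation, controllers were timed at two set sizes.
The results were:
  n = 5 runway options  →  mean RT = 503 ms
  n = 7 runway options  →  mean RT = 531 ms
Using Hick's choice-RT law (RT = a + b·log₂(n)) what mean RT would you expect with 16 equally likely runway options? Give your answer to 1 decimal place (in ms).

599.8 ms

With log₂ n on the abscissa the relation is linear; from the two conditions:
  b = (531 − 503) / (log₂ 7 − log₂ 5) = 28 / (2.8074 − 2.3219) = 57.681 ms/bit
  a = 503 − 57.681 × 2.3219 = 369.068 ms
Then RT(16) = 369.068 + 57.681 × log₂ 16 = 369.068 + 57.681 × 4 ≈ 599.793 ms.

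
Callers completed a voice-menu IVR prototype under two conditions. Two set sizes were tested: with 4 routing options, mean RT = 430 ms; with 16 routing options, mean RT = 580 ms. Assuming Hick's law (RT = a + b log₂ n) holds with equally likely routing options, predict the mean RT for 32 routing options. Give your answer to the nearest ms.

655 ms

RT is linear in log₂ n, so two points fix the line:
  b = (580 − 430) / (log₂ 16 − log₂ 4) = 150 / (4 − 2) = 75 ms/bit
  a = 430 − 75 × 2 = 280 ms
Then RT(32) = 280 + 75 × log₂ 32 = 280 + 75 × 5 ≈ 655.000 ms.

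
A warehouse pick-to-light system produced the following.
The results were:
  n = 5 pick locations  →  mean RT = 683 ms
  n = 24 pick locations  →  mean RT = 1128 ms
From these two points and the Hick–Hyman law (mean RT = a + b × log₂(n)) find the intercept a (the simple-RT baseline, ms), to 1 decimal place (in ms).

Slope: b = (1128 − 683) / (log₂ 24 − log₂ 5) = 445/2.2630 = 196.639 ms/bit.
a = RT₁ − b·log₂ n₁ = 683 − 196.639 × 2.3219 = 226.419 ms.

226.4 ms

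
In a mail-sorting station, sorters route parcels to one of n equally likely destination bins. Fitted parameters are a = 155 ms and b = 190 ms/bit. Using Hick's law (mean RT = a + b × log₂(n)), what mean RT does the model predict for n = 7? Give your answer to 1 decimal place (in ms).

log₂(7) = 2.8074 bits, so RT = 155 + 190 × 2.8074 ≈ 688.397 ms.

688.4 ms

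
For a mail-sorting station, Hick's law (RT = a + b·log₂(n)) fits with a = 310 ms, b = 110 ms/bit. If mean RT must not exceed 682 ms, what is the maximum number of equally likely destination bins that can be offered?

Information budget: (682 − 310)/110 = 3.3818 bits, so n ≤ 2^3.3818 = 10.424 → at most 10.

10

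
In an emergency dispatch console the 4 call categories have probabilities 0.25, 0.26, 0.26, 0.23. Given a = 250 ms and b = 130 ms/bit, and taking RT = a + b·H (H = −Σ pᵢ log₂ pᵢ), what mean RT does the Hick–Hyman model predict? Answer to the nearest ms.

H = 0.25·log₂(1/0.25) + 0.26·log₂(1/0.26) + 0.26·log₂(1/0.26) + 0.23·log₂(1/0.23) = 1.9982 bits.
RT = 250 + 130 × 1.9982 = 509.77 ms.

510 ms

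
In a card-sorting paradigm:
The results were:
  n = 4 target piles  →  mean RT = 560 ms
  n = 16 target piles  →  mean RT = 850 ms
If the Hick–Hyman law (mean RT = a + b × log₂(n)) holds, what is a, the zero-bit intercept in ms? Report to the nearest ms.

b = (RT₂ − RT₁)/(log₂ n₂ − log₂ n₁) = (850 − 560)/(4 − 2) = 145 ms/bit.
a = RT₁ − b·log₂ n₁ = 560 − 145 × 2 = 270.000 ms.

270 ms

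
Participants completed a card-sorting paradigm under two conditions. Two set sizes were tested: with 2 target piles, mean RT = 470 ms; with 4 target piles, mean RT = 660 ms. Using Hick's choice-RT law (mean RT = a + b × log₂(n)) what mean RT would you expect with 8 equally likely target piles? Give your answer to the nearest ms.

850 ms

Solve the two-equation system in a and b:
  b = (660 − 470) / (log₂ 4 − log₂ 2) = 190 / (2 − 1) = 190 ms/bit
  a = 470 − 190 × 1 = 280 ms
Then RT(8) = 280 + 190 × log₂ 8 = 280 + 190 × 3 ≈ 850.000 ms.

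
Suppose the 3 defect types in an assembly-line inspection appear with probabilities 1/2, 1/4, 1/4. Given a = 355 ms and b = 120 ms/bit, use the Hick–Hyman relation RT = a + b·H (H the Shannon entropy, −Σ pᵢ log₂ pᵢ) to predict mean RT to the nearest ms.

535 ms

Each term −pᵢ log₂ pᵢ: 0.5·1 + 0.25·2 + 0.25·2; summed, H = 1.500 bits.
Mean RT = a + bH = 355 + 120·1.500 = 535.00 ms.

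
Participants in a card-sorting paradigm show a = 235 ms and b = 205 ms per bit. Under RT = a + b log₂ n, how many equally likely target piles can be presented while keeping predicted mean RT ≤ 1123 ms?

205·log₂ n ≤ 1123 − 235 = 888, giving log₂ n ≤ 4.3317 and n ≤ 20.136. The largest whole number is 20.

20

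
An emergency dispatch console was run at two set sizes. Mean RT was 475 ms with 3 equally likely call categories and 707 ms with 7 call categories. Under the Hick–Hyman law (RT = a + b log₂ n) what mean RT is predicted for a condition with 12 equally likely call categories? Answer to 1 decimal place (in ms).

Solve the two-equation system in a and b:
  b = (707 − 475) / (log₂ 7 − log₂ 3) = 232 / (2.8074 − 1.5850) = 189.792 ms/bit
  a = 475 − 189.792 × 1.5850 = 174.187 ms
Then RT(12) = 174.187 + 189.792 × log₂ 12 = 174.187 + 189.792 × 3.5850 ≈ 854.584 ms.

854.6 ms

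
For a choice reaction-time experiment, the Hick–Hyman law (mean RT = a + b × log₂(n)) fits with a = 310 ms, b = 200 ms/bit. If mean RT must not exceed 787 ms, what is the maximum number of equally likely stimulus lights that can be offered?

200·log₂ n ≤ 787 − 310 = 477, giving log₂ n ≤ 2.3850 and n ≤ 5.223. The largest whole number is 5.

5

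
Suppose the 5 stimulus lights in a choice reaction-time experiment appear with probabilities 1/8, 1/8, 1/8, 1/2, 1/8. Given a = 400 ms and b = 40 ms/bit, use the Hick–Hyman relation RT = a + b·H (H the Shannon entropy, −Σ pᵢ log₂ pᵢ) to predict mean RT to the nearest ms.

Each term −pᵢ log₂ pᵢ: 0.125·3 + 0.125·3 + 0.125·3 + 0.5·1 + 0.125·3; summed, H = 2.000 bits.
Mean RT = a + bH = 400 + 40·2.000 = 480.00 ms.

480 ms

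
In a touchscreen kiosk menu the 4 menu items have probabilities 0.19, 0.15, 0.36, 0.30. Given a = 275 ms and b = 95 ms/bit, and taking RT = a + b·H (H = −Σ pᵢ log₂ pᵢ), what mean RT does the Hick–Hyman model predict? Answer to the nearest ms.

457 ms

Entropy contributions −pᵢ log₂ pᵢ: 0.4552, 0.4105, 0.5306, 0.5211; sum H = 1.9175 bits.
RT = a + bH = 275 + 95·1.9175 = 457.16 ms.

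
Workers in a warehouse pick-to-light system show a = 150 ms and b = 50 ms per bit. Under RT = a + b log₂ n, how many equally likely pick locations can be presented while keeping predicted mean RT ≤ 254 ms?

4

50·log₂ n ≤ 254 − 150 = 104, giving log₂ n ≤ 2.0800 and n ≤ 4.228. The largest whole number is 4.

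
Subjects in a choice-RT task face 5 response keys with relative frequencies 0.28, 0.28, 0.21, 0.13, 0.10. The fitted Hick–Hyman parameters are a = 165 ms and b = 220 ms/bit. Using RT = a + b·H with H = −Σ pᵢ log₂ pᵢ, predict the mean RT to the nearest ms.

Entropy contributions −pᵢ log₂ pᵢ: 0.5142, 0.5142, 0.4728, 0.3826, 0.3322; sum H = 2.2161 bits.
RT = a + bH = 165 + 220·2.2161 = 652.54 ms.

653 ms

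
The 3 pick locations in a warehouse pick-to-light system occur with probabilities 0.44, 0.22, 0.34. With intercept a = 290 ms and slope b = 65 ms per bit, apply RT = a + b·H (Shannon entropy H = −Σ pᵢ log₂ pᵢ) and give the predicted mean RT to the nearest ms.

H = 0.44·log₂(1/0.44) + 0.22·log₂(1/0.22) + 0.34·log₂(1/0.34) = 1.5309 bits.
RT = 290 + 65 × 1.5309 = 389.51 ms.

390 ms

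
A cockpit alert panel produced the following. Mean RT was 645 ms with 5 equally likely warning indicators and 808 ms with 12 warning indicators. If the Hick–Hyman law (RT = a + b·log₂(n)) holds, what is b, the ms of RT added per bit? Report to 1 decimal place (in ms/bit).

129.1 ms/bit

Slope: b = (808 − 645) / (log₂ 12 − log₂ 5) = 163/1.2630 = 129.054 ms/bit.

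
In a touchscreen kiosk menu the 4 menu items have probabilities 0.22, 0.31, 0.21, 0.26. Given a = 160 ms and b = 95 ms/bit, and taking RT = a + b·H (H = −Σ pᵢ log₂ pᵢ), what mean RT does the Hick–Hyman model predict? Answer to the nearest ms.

Entropy contributions −pᵢ log₂ pᵢ: 0.4806, 0.5238, 0.4728, 0.5053; sum H = 1.9825 bits.
RT = a + bH = 160 + 95·1.9825 = 348.34 ms.

348 ms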